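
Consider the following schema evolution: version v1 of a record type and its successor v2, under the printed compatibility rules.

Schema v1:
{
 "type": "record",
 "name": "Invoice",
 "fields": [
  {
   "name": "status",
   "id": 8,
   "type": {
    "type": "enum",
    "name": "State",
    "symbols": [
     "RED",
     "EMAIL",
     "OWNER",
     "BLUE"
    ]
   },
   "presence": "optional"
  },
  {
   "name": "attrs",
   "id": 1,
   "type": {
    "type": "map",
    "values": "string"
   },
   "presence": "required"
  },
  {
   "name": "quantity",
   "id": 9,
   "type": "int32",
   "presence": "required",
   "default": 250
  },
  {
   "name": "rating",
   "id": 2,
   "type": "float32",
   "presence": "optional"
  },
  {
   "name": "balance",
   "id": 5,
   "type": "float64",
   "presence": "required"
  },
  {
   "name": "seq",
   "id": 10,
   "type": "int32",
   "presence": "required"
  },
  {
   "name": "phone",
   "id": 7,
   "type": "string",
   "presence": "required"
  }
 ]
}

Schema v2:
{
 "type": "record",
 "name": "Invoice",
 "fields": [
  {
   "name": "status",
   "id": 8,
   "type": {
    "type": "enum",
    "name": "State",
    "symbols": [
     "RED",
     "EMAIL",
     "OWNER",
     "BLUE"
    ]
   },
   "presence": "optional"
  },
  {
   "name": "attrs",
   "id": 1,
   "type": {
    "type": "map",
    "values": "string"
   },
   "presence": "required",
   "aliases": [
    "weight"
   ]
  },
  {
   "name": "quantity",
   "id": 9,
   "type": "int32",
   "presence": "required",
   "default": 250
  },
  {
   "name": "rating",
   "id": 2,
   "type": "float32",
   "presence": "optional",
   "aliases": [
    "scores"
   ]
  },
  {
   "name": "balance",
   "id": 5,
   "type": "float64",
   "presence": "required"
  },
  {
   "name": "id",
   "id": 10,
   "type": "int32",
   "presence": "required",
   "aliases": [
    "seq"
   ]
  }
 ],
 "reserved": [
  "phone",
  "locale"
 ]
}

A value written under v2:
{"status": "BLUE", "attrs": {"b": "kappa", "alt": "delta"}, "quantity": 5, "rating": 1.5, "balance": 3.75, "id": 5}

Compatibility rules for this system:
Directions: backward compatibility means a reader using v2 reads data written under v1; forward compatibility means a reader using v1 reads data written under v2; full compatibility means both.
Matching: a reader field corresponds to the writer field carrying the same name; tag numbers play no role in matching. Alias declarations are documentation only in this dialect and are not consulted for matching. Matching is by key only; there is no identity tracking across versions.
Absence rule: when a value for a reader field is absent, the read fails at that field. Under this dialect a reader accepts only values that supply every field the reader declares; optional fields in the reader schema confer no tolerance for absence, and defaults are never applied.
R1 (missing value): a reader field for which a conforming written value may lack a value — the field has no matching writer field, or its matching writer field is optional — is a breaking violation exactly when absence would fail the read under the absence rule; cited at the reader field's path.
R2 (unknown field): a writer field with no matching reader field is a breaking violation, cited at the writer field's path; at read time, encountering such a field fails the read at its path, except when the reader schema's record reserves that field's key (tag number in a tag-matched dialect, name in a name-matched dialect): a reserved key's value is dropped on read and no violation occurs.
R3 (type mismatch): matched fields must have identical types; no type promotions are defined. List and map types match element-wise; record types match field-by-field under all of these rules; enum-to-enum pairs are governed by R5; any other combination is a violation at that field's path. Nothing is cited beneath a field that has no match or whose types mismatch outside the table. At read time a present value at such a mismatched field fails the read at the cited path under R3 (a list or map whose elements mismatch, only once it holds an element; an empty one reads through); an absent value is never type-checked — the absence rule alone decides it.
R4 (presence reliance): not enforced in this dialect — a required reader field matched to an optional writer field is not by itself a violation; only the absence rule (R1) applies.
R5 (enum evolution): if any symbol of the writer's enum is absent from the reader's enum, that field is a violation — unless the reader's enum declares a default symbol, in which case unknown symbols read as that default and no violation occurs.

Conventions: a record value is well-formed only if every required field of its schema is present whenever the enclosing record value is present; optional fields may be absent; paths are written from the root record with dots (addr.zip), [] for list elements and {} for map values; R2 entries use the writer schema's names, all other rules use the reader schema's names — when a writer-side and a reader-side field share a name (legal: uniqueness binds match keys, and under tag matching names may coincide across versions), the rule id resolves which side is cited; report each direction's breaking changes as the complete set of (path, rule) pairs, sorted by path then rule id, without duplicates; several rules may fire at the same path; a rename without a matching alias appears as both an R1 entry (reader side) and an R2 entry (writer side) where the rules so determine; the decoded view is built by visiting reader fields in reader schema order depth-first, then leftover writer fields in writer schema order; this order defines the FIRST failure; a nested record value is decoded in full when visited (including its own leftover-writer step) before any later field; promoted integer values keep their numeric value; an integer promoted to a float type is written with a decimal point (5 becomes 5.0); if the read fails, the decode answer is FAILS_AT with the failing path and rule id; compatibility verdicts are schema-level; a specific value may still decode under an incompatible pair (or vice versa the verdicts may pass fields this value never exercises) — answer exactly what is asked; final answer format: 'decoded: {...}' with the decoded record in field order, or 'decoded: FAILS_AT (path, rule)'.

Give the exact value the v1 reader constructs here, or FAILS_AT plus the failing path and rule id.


decoded: FAILS_AT (seq, R1)

in Invoice below, arrows point writer -> reader
migrating the Invoice value to v1:
  status := "BLUE"
  attrs := {"b": "kappa", "alt": "delta"}
  quantity := 5
  rating := 1.5
  balance := 3.75
  read fails at seq under R1 (no fill)
  => FAILS_AT (seq, R1)
diffs on Invoice not affecting the asked answer:
  removed field phone from record Invoice (its key "phone" joins the reserved list) -> shifts the Invoice verdicts, not this decode


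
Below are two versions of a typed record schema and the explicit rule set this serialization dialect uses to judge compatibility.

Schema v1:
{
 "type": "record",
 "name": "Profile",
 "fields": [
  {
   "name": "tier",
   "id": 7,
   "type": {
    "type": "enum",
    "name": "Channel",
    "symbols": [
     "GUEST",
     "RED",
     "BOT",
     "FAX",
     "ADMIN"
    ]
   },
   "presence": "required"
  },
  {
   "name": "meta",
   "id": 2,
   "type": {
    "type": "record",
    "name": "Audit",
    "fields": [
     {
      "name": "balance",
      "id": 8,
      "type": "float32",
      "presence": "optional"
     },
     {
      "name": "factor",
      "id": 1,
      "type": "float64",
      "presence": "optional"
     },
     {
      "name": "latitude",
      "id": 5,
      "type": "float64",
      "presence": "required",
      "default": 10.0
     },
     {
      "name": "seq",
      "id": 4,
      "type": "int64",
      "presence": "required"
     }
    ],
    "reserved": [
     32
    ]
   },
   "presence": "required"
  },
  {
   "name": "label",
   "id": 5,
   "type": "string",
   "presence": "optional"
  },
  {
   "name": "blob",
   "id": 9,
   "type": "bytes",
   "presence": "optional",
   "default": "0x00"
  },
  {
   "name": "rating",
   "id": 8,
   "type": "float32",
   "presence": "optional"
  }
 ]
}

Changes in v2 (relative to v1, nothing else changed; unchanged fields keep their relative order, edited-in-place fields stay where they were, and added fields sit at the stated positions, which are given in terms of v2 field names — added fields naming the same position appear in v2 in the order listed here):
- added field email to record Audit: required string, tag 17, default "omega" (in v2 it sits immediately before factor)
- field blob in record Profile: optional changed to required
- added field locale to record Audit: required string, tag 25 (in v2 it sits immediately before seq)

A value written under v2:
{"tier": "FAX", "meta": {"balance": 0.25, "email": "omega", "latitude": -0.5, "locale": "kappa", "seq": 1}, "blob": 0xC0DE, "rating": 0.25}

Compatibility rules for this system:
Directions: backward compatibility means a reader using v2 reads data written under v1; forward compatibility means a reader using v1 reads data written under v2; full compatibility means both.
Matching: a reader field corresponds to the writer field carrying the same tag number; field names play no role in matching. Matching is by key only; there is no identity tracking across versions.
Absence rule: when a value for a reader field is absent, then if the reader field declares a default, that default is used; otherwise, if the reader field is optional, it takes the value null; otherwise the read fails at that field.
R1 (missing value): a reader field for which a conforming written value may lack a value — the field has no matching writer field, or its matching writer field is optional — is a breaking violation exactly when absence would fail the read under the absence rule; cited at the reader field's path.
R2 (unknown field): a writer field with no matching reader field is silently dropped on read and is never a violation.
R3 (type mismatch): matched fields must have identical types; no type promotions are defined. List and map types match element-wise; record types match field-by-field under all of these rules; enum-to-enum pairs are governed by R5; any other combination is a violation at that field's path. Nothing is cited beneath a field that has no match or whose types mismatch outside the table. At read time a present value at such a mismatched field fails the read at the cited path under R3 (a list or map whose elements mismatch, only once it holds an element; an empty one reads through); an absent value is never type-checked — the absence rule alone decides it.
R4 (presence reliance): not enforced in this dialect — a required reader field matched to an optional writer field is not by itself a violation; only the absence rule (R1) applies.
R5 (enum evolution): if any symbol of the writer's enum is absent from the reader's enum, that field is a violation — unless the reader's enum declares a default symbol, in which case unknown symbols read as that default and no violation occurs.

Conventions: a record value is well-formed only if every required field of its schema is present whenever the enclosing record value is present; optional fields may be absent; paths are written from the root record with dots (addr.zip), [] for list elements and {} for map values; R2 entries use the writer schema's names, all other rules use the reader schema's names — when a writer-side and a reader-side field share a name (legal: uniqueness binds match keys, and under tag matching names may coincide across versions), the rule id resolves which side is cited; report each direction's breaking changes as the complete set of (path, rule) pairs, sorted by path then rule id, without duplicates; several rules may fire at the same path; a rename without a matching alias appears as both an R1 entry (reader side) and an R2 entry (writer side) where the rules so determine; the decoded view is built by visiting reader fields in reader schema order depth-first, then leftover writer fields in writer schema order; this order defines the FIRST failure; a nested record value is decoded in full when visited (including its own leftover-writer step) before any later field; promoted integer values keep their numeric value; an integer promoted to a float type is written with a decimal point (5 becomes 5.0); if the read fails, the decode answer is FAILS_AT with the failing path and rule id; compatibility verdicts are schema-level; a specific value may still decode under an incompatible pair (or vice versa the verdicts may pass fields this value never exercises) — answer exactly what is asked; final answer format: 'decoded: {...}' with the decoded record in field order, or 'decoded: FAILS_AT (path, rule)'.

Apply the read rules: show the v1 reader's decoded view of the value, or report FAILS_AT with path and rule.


decoded: {"tier": "FAX", "meta": {"balance": 0.25, "factor": null, "latitude": -0.5, "seq": 1}, "label": null, "blob": 0xC0DE, "rating": 0.25}

the writer's type comes first in each Profile pair
migrating the Profile value to v1:
  tier := "FAX"
  meta.balance := 0.25
  meta.factor := null (absent, optional -> null)
  meta.latitude := -0.5
  meta.seq := 1
  writer meta.email: unknown -> dropped
  writer meta.locale: unknown -> dropped
  label := null (absent, optional -> null)
  blob := 0xC0DE
  rating := 0.25
  => decoded: {"tier": "FAX", "meta": {"balance": 0.25, "factor": null, "latitude": -0.5, "seq": 1}, "label": null, "blob": 0xC0DE, "rating": 0.25}
the other Profile changes do not affect what is asked:
  added field locale to record Audit: required string, tag 25 (in v2 it sits immediately before seq) -> schema-level compatibility only; this Profile value's decode is unchanged
  field blob in record Profile: optional changed to required -> no rule fires on it and the decoded Profile view is identical with or without it
  added field email to record Audit: required string, tag 17, default "omega" (in v2 it sits immediately before factor) -> no rule fires on it and the decoded Profile view is identical with or without it


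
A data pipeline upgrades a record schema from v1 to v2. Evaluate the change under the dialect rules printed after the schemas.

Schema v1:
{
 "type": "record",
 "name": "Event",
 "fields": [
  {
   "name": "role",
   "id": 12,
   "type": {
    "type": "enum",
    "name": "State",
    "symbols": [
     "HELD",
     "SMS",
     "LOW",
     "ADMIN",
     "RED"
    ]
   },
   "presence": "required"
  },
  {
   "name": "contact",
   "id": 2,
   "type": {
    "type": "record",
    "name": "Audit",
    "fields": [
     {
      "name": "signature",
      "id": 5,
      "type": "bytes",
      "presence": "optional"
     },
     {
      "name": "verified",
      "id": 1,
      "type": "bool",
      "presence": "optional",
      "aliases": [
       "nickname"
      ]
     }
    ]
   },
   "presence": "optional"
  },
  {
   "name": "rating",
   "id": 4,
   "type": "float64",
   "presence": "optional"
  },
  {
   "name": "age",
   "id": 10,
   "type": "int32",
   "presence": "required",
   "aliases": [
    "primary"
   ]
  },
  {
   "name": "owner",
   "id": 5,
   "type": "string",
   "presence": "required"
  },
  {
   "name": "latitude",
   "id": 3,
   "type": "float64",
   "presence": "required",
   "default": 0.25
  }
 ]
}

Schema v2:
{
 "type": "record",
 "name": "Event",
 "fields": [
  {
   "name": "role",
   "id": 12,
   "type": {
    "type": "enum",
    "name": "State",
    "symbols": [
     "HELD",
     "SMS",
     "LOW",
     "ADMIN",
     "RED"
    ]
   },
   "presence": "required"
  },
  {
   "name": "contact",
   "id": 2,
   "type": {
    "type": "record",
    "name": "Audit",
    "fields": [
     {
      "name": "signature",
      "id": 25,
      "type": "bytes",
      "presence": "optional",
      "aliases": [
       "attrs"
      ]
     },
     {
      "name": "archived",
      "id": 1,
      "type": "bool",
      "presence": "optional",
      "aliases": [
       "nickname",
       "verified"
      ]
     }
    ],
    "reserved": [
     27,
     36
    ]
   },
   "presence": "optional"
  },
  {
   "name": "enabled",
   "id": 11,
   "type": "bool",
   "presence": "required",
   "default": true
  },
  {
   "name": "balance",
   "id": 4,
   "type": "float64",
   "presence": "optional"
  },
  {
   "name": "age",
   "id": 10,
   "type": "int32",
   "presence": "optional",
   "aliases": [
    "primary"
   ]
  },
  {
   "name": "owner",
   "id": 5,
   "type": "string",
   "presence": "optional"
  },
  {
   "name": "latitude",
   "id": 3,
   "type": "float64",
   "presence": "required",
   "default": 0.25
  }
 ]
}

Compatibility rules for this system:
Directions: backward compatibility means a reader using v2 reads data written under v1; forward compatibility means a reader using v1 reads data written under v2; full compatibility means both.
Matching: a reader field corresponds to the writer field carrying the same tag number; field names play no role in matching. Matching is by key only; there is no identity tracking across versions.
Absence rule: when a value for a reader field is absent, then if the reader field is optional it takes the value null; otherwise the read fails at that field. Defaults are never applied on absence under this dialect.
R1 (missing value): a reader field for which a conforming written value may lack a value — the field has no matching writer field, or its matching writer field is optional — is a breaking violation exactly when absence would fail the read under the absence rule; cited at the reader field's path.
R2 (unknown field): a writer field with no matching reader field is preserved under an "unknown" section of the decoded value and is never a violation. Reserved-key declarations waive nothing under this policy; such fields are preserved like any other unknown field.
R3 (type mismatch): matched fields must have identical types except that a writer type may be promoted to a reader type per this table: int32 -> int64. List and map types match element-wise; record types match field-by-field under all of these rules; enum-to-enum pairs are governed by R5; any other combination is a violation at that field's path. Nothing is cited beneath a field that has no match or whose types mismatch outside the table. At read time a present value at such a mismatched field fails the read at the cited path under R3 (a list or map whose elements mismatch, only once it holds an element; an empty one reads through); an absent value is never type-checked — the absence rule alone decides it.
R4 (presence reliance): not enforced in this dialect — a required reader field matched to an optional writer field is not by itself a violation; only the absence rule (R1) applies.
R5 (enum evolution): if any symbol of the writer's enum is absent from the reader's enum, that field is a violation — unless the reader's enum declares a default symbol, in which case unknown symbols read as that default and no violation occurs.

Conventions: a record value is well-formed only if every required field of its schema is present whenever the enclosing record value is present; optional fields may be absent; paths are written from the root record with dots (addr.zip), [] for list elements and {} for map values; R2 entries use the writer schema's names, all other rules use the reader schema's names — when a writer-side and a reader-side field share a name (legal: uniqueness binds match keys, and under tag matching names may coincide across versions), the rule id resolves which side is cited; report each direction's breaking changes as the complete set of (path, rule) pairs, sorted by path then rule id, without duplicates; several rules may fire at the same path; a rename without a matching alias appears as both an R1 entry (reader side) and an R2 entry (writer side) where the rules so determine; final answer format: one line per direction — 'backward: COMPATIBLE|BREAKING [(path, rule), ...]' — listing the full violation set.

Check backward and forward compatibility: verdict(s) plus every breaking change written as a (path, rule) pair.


each type pair in Event: writer, then reader
backward analysis of Event with v2 as reader and v1 as writer:
  role: paired with writer role (State -> State; writer required)
  contact: paired with writer contact (Audit -> Audit; writer optional)
  enabled: no writer-side match
  balance: paired with writer rating (float64 -> float64; writer optional)
  age: paired with writer age (int32 -> int32; writer required)
  owner: paired with writer owner (string -> string; writer required)
  latitude: paired with writer latitude (float64 -> float64; writer required)
  contact.signature: no writer-side match
  contact.archived: paired with writer contact.verified (bool -> bool; writer optional)
  writer field contact.signature has no reader counterpart
  rule R1 violated at enabled
  backward on Event therefore BREAKING (1)
forward analysis of Event with v1 as reader and v2 as writer:
  role: paired with writer role (State -> State; writer required)
  contact: paired with writer contact (Audit -> Audit; writer optional)
  rating: paired with writer balance (float64 -> float64; writer optional)
  age: paired with writer age (int32 -> int32; writer optional)
  owner: paired with writer owner (string -> string; writer optional)
  latitude: paired with writer latitude (float64 -> float64; writer required)
  writer field enabled has no reader counterpart
  contact.signature: no writer-side match
  contact.verified: paired with writer contact.archived (bool -> bool; writer optional)
  writer field contact.signature has no reader counterpart
  rule R1 violated at age
  rule R1 violated at owner
  forward on Event therefore BREAKING (2)

backward: BREAKING [(enabled, R1)]; forward: BREAKING [(age, R1), (owner, R1)]


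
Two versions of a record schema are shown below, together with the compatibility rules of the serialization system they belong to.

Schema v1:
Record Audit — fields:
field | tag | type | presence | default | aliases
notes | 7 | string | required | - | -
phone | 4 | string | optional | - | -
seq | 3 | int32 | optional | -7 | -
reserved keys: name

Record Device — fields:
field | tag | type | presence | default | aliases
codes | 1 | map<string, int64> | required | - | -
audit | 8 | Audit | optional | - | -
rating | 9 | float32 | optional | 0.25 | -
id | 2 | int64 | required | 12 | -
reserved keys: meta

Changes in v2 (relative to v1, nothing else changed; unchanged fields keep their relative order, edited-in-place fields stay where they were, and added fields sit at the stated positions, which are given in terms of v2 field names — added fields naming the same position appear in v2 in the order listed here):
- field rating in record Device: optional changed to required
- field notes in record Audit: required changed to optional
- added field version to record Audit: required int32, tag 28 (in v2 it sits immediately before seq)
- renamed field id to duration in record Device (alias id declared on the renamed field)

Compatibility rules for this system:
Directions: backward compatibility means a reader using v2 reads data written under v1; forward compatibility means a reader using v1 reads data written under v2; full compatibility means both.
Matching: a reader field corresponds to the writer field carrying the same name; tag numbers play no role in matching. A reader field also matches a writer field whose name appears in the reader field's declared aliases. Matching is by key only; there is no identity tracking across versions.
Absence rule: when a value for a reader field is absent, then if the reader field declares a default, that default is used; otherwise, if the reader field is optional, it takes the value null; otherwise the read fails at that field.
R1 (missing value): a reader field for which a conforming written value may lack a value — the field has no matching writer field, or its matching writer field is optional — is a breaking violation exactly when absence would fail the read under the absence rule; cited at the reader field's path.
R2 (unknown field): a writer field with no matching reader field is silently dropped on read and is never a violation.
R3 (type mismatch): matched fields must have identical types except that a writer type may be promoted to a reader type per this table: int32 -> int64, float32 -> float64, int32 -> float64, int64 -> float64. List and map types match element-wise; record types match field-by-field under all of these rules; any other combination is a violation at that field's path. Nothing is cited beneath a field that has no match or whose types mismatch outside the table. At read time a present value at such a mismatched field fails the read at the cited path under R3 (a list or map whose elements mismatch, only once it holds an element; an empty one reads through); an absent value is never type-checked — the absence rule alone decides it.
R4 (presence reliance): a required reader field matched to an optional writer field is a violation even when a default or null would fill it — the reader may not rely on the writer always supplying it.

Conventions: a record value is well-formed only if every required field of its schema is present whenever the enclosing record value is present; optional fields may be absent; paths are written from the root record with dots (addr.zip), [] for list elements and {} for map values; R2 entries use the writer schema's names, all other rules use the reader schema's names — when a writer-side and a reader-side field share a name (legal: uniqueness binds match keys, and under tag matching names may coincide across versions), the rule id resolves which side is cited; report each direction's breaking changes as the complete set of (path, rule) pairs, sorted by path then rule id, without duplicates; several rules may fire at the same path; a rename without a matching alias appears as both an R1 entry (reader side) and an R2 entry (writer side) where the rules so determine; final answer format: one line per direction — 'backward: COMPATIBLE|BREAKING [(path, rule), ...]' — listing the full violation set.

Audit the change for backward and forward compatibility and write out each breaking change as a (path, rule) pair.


backward: BREAKING [(audit.version, R1), (rating, R4)]; forward: BREAKING [(audit.notes, R1), (audit.notes, R4)]

in Device below, arrows point writer -> reader
backward for Device (reader v2, writer v1):
  writer required, map<string, int64> -> map<string, int64>: reader codes maps from writer codes
  writer optional, Audit -> Audit: reader audit maps from writer audit
  writer optional, float32 -> float32: reader rating maps from writer rating
  writer required, int64 -> int64: reader duration maps from writer id
  writer required, string -> string: reader audit.notes maps from writer audit.notes
  writer optional, string -> string: reader audit.phone maps from writer audit.phone
  audit.version has no writer counterpart
  writer optional, int32 -> int32: reader audit.seq maps from writer audit.seq
  breaking: (audit.version, R1)
  breaking: (rating, R4)
  backward on Device therefore BREAKING (2)
forward for Device (reader v1, writer v2):
  writer required, map<string, int64> -> map<string, int64>: reader codes maps from writer codes
  writer optional, Audit -> Audit: reader audit maps from writer audit
  writer required, float32 -> float32: reader rating maps from writer rating
  id has no writer counterpart
  leftover writer field: duration
  writer optional, string -> string: reader audit.notes maps from writer audit.notes
  writer optional, string -> string: reader audit.phone maps from writer audit.phone
  writer optional, int32 -> int32: reader audit.seq maps from writer audit.seq
  leftover writer field: audit.version
  breaking: (audit.notes, R1)
  breaking: (audit.notes, R4)
  forward on Device therefore BREAKING (2)


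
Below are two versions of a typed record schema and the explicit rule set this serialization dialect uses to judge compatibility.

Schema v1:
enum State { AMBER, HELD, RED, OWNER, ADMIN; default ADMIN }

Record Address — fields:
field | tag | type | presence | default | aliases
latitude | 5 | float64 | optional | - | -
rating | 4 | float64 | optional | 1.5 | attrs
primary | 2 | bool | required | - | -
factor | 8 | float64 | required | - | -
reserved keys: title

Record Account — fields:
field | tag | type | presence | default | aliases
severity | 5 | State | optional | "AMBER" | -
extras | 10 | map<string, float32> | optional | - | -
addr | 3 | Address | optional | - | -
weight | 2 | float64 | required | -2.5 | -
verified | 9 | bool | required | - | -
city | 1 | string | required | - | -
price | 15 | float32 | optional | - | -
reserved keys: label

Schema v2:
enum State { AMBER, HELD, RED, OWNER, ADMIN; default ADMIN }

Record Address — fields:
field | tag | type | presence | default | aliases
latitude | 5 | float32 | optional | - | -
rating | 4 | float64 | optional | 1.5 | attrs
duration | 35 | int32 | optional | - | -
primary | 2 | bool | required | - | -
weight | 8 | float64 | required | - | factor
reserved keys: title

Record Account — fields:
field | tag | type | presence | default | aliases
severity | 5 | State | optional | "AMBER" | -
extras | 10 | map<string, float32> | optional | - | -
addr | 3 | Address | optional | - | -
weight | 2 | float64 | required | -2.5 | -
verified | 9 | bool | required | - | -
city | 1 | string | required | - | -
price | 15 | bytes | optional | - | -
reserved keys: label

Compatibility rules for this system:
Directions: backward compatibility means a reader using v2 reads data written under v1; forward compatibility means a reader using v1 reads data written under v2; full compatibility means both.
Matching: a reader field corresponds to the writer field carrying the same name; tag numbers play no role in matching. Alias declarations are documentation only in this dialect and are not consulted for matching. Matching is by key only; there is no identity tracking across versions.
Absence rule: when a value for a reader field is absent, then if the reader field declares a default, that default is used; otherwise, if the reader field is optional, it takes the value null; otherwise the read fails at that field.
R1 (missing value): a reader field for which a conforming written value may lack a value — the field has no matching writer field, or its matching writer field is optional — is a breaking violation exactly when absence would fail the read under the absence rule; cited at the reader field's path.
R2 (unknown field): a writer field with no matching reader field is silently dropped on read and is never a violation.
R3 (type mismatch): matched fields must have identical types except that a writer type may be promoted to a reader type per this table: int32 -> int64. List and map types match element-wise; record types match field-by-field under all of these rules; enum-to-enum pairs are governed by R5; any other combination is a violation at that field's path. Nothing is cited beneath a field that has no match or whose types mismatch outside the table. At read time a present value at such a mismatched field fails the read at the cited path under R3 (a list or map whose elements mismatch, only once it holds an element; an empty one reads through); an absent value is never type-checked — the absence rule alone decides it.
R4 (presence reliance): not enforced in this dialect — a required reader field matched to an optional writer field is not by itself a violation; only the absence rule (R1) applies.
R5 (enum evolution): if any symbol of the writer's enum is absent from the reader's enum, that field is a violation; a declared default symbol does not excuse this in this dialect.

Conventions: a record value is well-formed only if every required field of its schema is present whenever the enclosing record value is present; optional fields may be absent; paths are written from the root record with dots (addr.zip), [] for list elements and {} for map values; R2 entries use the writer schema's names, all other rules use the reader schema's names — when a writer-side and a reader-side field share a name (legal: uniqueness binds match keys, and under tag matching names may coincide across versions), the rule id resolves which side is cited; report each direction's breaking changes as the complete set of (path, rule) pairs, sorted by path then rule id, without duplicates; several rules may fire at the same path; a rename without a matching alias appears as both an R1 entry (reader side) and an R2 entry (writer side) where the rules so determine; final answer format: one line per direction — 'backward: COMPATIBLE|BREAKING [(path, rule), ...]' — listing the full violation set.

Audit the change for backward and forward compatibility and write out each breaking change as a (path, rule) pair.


backward: BREAKING [(addr.latitude, R3), (addr.weight, R1), (price, R3)]; forward: BREAKING [(addr.factor, R1), (addr.latitude, R3), (price, R3)]

arrows below run writer -> reader for Account
backward analysis of Account with v2 as reader and v1 as writer:
  writer optional, State -> State: reader severity maps from writer severity
  writer optional, map<string, float32> -> map<string, float32>: reader extras maps from writer extras
  writer optional, Address -> Address: reader addr maps from writer addr
  writer required, float64 -> float64: reader weight maps from writer weight
  writer required, bool -> bool: reader verified maps from writer verified
  writer required, string -> string: reader city maps from writer city
  writer optional, float32 -> bytes: reader price maps from writer price
  writer optional, float64 -> float32: reader addr.latitude maps from writer addr.latitude
  writer optional, float64 -> float64: reader addr.rating maps from writer addr.rating
  no writer field matches reader addr.duration
  writer required, bool -> bool: reader addr.primary maps from writer addr.primary
  no writer field matches reader addr.weight
  writer addr.factor: unknown to reader
  rule R3 violated at addr.latitude
  rule R1 violated at addr.weight
  rule R3 violated at price
  => backward verdict for Account: BREAKING, 3 violation(s)
forward analysis of Account with v1 as reader and v2 as writer:
  writer optional, State -> State: reader severity maps from writer severity
  writer optional, map<string, float32> -> map<string, float32>: reader extras maps from writer extras
  writer optional, Address -> Address: reader addr maps from writer addr
  writer required, float64 -> float64: reader weight maps from writer weight
  writer required, bool -> bool: reader verified maps from writer verified
  writer required, string -> string: reader city maps from writer city
  writer optional, bytes -> float32: reader price maps from writer price
  writer optional, float32 -> float64: reader addr.latitude maps from writer addr.latitude
  writer optional, float64 -> float64: reader addr.rating maps from writer addr.rating
  writer required, bool -> bool: reader addr.primary maps from writer addr.primary
  no writer field matches reader addr.factor
  writer addr.duration: unknown to reader
  writer addr.weight: unknown to reader
  rule R1 violated at addr.factor
  rule R3 violated at addr.latitude
  rule R3 violated at price
  => forward verdict for Account: BREAKING, 3 violation(s)


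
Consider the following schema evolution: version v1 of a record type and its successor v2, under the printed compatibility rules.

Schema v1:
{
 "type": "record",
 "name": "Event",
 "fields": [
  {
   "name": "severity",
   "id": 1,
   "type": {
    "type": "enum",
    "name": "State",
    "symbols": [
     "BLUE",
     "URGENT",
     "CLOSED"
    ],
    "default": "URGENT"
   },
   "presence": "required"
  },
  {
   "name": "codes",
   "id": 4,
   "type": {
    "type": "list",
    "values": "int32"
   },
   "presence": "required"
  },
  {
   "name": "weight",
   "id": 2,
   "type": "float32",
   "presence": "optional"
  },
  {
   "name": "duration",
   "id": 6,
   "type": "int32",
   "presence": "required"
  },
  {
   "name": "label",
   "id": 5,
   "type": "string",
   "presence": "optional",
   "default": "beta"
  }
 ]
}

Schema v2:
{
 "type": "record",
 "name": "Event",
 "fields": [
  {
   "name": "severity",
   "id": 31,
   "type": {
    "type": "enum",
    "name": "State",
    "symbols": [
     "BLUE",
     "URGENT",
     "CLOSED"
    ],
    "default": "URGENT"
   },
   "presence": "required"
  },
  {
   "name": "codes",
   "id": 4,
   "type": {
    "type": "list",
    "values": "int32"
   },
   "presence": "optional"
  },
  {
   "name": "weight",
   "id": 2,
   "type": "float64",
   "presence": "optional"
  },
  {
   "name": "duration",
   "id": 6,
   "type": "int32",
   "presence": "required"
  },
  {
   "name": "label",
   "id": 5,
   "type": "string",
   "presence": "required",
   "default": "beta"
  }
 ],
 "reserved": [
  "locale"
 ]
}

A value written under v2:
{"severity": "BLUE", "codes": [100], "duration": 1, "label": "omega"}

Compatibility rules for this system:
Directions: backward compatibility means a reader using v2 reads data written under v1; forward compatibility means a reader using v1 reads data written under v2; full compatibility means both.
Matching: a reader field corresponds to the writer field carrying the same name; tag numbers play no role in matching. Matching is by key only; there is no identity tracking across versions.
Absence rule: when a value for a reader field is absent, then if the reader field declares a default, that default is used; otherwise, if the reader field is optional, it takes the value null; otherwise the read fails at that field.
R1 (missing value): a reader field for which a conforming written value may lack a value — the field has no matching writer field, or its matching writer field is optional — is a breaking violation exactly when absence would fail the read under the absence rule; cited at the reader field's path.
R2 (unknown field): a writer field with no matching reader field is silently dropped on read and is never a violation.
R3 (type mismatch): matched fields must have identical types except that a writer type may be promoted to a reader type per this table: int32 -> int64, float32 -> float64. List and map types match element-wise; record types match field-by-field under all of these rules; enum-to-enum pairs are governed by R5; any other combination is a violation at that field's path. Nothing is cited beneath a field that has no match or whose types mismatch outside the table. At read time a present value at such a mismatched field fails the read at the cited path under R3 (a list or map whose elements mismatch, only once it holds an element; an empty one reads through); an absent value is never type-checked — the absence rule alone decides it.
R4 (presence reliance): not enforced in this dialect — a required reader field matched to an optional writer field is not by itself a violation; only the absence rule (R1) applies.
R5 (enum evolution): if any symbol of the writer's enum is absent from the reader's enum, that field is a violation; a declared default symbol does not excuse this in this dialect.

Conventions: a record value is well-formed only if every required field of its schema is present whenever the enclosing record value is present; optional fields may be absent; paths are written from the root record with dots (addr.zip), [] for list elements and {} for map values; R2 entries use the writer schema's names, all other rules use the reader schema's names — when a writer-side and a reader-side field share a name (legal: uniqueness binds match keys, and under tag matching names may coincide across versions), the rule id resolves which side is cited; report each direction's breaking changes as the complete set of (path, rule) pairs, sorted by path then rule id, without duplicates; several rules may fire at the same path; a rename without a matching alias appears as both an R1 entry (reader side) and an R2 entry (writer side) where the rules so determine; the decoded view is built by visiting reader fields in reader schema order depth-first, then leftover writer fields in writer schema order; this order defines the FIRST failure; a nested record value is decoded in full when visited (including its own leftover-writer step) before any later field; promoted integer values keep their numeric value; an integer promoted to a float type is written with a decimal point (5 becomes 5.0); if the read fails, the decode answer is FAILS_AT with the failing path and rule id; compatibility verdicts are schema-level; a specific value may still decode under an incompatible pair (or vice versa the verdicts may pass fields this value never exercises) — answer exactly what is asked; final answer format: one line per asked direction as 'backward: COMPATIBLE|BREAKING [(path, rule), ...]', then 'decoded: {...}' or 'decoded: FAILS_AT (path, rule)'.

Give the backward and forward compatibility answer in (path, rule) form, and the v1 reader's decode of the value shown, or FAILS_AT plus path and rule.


backward: COMPATIBLE []; forward: BREAKING [(codes, R1), (weight, R3)]; decoded: {"severity": "BLUE", "codes": [100], "weight": null, "duration": 1, "label": "omega"}

each type pair in Event: writer, then reader
backward for Event (reader v2, writer v1):
  severity <- severity (State -> State, writer required)
  codes <- codes (list<int32> -> list<int32>, writer required)
  weight <- weight (float32 -> float64, writer optional)
  duration <- duration (int32 -> int32, writer required)
  label <- label (string -> string, writer optional)
  => backward verdict for Event: COMPATIBLE, no violations
forward for Event (reader v1, writer v2):
  severity <- severity (State -> State, writer required)
  codes <- codes (list<int32> -> list<int32>, writer optional)
  weight <- weight (float64 -> float32, writer optional)
  duration <- duration (int32 -> int32, writer required)
  label <- label (string -> string, writer required)
  violation R1 at codes
  violation R3 at weight
  => 2 violation(s): forward is BREAKING for Event
decoding the Event value with the v1 reader:
  severity := "BLUE"
  codes := [100]
  weight := null (absent, optional -> null)
  duration := 1
  label := "omega"
  => decoded: {"severity": "BLUE", "codes": [100], "weight": null, "duration": 1, "label": "omega"}
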